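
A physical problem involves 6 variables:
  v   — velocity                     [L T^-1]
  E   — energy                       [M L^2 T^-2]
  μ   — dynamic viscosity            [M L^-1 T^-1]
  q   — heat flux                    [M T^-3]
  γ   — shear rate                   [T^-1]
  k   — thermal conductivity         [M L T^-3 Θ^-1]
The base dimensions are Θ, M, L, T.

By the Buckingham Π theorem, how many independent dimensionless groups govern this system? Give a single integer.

Exponent matrix [Θ,M,L,T] × [v,E,μ,q,γ,k]:
  Θ: [ 0  0  0  0  0 -1]
  M: [ 0  1  1  1  0  1]
  L: [ 1  2 -1  0  0  1]
  T: [-1 -2 -1 -3 -1 -3]
RREF → pivots at {v,E,μ,k} ⇒ r = 4
n=6, r=4 ⇒ 2 dimensionless groups

2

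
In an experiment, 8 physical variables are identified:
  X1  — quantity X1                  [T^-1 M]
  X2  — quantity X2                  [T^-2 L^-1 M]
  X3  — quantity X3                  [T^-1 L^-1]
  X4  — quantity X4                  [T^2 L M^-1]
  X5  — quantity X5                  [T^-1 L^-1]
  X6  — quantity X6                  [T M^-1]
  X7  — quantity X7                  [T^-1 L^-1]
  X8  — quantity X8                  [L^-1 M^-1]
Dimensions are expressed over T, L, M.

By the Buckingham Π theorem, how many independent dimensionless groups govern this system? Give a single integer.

Exponent matrix [T,L,M] × [X1,X2,X3,X4,X5,X6,X7,X8]:
  T: [-1 -2 -1  2 -1  1 -1  0]
  L: [ 0 -1 -1  1 -1  0 -1 -1]
  M: [ 1  1  0 -1  0 -1  0 -1]
Row reduction gives pivot columns X1,X2; rank = 2
Π count = n − r = 8 − 2 = 6

6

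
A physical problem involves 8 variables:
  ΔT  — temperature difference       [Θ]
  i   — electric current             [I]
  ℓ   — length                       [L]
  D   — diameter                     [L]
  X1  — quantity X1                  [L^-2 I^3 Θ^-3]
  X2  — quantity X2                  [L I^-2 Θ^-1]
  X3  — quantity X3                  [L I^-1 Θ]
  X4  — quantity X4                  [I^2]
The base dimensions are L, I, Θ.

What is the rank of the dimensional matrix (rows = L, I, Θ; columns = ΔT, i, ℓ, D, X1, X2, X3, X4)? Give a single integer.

3

Dimensional matrix (L×I×Θ by ΔT×i×ℓ×D×X1×X2×X3×X4):
  L: [ 0  0  1  1 -2  1  1  0]
  I: [ 0  1  0  0  3 -2 -1  2]
  Θ: [ 1  0  0  0 -3 -1  1  0]
RREF → pivots at {ΔT,i,ℓ} ⇒ r = 3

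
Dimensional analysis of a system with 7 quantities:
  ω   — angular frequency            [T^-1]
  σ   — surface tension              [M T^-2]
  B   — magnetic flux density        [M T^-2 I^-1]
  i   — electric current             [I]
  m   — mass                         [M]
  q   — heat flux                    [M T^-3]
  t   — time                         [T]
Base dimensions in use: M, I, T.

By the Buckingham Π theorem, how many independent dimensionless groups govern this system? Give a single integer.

Write exponents as rows M,I,T / cols ω,σ,B,i,m,q,t:
  M: [ 0  1  1  0  1  1  0]
  I: [ 0  0 -1  1  0  0  0]
  T: [-1 -2 -2  0  0 -3  1]
Row reduction gives pivot columns ω,σ,B; rank = 3
7 vars − rank 3 = 4 Π groups

4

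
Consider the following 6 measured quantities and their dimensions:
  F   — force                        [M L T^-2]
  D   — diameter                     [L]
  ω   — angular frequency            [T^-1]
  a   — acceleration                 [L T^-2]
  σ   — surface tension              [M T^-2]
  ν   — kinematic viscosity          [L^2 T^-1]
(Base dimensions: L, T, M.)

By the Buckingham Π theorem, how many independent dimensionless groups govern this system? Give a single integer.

Dimensional matrix (L×T×M by F×D×ω×a×σ×ν):
  L: [ 1  1  0  1  0  2]
  T: [-2  0 -1 -2 -2 -1]
  M: [ 1  0  0  0  1  0]
Echelon form has 3 nonzero rows (pivots: F,D,ω)
Π count = n − r = 6 − 3 = 3

3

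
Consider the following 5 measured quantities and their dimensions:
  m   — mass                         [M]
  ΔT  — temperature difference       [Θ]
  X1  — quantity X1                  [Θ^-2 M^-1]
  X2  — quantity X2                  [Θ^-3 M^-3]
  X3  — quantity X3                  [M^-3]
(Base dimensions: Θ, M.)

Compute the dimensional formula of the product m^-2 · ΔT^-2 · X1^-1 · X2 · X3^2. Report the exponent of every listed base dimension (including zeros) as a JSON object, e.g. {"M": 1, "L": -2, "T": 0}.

{"Θ": -3, "M": -10}

Write exponents as rows Θ,M / cols m,ΔT,X1,X2,X3:
  Θ: [ 0  1 -2 -3  0]
  M: [ 1  0 -1 -3 -3]
  [Θ]: (-2)·0+(-2)·1+(-1)·-2+(1)·-3+(2)·0 = -3
  [M]: (-2)·1+(-2)·0+(-1)·-1+(1)·-3+(2)·-3 = -10
⇒ Θ^-3 M^-10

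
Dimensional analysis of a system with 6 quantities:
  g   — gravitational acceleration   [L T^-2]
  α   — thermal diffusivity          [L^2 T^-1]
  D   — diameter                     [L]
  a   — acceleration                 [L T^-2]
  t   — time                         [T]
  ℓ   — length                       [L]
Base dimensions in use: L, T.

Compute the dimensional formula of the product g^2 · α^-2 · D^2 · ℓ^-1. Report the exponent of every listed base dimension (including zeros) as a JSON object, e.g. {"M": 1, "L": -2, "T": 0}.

Exponent matrix [L,T] × [g,α,D,a,t,ℓ]:
  L: [ 1  2  1  1  0  1]
  T: [-2 -1  0 -2  1  0]
  [L]: (2)·1+(-2)·2+(2)·1+(-1)·1 = -1
  [T]: (2)·-2+(-2)·-1+(2)·0+(-1)·0 = -2
⇒ L^-1 T^-2

{"L": -1, "T": -2}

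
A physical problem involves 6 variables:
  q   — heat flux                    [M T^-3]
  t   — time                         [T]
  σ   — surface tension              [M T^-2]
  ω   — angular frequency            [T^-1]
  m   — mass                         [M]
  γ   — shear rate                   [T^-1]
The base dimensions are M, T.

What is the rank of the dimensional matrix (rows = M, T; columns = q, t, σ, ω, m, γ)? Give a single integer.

2

Write exponents as rows M,T / cols q,t,σ,ω,m,γ:
  M: [ 1  0  1  0  1  0]
  T: [-3  1 -2 -1  0 -1]
RREF → pivots at {q,t} ⇒ r = 2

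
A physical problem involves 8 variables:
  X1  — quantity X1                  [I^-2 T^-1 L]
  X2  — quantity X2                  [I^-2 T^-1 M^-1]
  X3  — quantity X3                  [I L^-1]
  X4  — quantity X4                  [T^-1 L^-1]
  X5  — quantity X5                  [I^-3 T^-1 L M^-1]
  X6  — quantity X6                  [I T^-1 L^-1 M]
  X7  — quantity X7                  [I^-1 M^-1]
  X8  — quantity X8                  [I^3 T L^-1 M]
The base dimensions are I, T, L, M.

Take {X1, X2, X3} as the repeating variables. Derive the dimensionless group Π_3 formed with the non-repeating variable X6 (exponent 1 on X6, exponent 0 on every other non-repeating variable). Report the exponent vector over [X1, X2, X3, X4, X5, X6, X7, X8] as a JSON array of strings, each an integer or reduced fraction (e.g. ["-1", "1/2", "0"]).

Dimensional matrix (I×T×L×M by X1×X2×X3×X4×X5×X6×X7×X8):
  I: [-2 -2  1  0 -3  1 -1  3]
  T: [-1 -1  0 -1 -1 -1  0  1]
  L: [ 1  0 -1 -1  1 -1  0 -1]
  M: [ 0 -1  0  0 -1  1 -1  1]
Row reduction gives pivot columns X1,X2,X3; rank = 3
Pivot set = {X1,X2,X3}, free = {X4,X5,X6,X7,X8}
RREF:
  r0: [   1    0    0    1    0    2   -1    0]
  r1: [   0    1    0    0    1   -1    1   -1]
  r2: [   0    0    1    2   -1    3   -1    1]
  r3: [   0    0    0    0    0    0    0    0]
Fix exponent of X6 at 1, X4 at 0, X5 at 0, X7 at 0, X8 at 0; solve each RREF row for its pivot's exponent:
  r0: exp(X1) + (2)·1 = 0 ⇒ exp(X1) = -2
  r1: exp(X2) + (-1)·1 = 0 ⇒ exp(X2) = 1
  r2: exp(X3) + (3)·1 = 0 ⇒ exp(X3) = -3
Π_3 = X1^-2 · X2 · X3^-3 · X6

["-2", "1", "-3", "0", "0", "1", "0", "0"]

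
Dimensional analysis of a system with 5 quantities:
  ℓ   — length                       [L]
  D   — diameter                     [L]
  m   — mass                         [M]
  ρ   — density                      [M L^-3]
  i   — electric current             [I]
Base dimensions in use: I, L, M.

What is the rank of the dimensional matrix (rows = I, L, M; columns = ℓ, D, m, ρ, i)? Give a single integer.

Write exponents as rows I,L,M / cols ℓ,D,m,ρ,i:
  I: [ 0  0  0  0  1]
  L: [ 1  1  0 -3  0]
  M: [ 0  0  1  1  0]
Echelon form has 3 nonzero rows (pivots: ℓ,m,i)

3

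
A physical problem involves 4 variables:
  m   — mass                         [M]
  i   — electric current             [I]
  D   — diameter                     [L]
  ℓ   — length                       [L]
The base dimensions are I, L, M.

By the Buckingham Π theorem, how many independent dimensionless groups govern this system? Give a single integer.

1

Write exponents as rows I,L,M / cols m,i,D,ℓ:
  I: [ 0  1  0  0]
  L: [ 0  0  1  1]
  M: [ 1  0  0  0]
Row reduction gives pivot columns m,i,D; rank = 3
Π count = n − r = 4 − 3 = 1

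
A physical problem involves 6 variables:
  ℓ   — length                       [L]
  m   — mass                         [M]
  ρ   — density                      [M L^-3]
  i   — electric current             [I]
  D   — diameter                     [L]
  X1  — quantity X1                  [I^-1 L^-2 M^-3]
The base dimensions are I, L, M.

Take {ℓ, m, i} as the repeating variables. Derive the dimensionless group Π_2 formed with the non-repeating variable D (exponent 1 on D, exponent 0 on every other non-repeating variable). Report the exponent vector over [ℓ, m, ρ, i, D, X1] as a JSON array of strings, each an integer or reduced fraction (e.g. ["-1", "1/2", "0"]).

Write exponents as rows I,L,M / cols ℓ,m,ρ,i,D,X1:
  I: [ 0  0  0  1  0 -1]
  L: [ 1  0 -3  0  1 -2]
  M: [ 0  1  1  0  0 -3]
Echelon form has 3 nonzero rows (pivots: ℓ,m,i)
Pivot set = {ℓ,m,i}, free = {ρ,D,X1}
RREF:
  r0: [   1    0   -3    0    1   -2]
  r1: [   0    1    1    0    0   -3]
  r2: [   0    0    0    1    0   -1]
Fix exponent of D at 1, ρ at 0, X1 at 0; solve each RREF row for its pivot's exponent:
  r0: exp(ℓ) + (1)·1 = 0 ⇒ exp(ℓ) = -1
  r1: exp(m) + (0)·1 = 0 ⇒ exp(m) = 0
  r2: exp(i) + (0)·1 = 0 ⇒ exp(i) = 0
Π_2 = ℓ^-1 · D

["-1", "0", "0", "0", "1", "0"]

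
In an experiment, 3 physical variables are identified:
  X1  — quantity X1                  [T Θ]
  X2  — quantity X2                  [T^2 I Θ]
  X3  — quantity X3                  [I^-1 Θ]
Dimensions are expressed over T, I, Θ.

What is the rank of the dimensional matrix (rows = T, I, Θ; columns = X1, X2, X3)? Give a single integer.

Exponent matrix [T,I,Θ] × [X1,X2,X3]:
  T: [ 1  2  0]
  I: [ 0  1 -1]
  Θ: [ 1  1  1]
Row reduction gives pivot columns X1,X2; rank = 2

2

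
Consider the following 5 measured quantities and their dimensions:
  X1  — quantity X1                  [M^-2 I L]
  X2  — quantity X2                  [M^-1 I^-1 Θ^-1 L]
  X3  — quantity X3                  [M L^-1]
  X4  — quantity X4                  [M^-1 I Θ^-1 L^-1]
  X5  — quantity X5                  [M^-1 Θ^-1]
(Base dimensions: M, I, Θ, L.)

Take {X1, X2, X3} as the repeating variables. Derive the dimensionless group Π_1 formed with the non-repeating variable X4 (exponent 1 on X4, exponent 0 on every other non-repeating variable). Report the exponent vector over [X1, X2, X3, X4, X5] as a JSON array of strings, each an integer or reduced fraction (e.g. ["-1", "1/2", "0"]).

["-2", "-1", "-4", "1", "0"]

Exponent matrix [M,I,Θ,L] × [X1,X2,X3,X4,X5]:
  M: [-2 -1  1 -1 -1]
  I: [ 1 -1  0  1  0]
  Θ: [ 0 -1  0 -1 -1]
  L: [ 1  1 -1 -1  0]
Echelon form has 3 nonzero rows (pivots: X1,X2,X3)
Pivot set = {X1,X2,X3}, free = {X4,X5}
RREF:
  r0: [   1    0    0    2    1]
  r1: [   0    1    0    1    1]
  r2: [   0    0    1    4    2]
  r3: [   0    0    0    0    0]
Fix exponent of X4 at 1, X5 at 0; solve each RREF row for its pivot's exponent:
  r0: exp(X1) + (2)·1 = 0 ⇒ exp(X1) = -2
  r1: exp(X2) + (1)·1 = 0 ⇒ exp(X2) = -1
  r2: exp(X3) + (4)·1 = 0 ⇒ exp(X3) = -4
Π_1 = X1^-2 · X2^-1 · X3^-4 · X4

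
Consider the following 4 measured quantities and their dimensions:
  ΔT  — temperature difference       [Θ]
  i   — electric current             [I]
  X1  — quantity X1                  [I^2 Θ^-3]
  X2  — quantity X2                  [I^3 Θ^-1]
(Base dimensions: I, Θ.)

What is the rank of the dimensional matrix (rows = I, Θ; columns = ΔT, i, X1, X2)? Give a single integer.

Dimensional matrix (I×Θ by ΔT×i×X1×X2):
  I: [ 0  1  2  3]
  Θ: [ 1  0 -3 -1]
Row reduction gives pivot columns ΔT,i; rank = 2

2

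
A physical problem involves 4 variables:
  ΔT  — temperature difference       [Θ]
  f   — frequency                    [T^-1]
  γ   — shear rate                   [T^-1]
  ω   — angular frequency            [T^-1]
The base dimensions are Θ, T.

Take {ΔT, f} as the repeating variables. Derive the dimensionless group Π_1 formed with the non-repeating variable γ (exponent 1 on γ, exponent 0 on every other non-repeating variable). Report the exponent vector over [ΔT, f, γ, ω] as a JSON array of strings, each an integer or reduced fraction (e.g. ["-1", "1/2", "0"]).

Dimensional matrix (Θ×T by ΔT×f×γ×ω):
  Θ: [ 1  0  0  0]
  T: [ 0 -1 -1 -1]
Row reduction gives pivot columns ΔT,f; rank = 2
Pivot set = {ΔT,f}, free = {γ,ω}
RREF:
  r0: [   1    0    0    0]
  r1: [   0    1    1    1]
Fix exponent of γ at 1, ω at 0; solve each RREF row for its pivot's exponent:
  r0: exp(ΔT) + (0)·1 = 0 ⇒ exp(ΔT) = 0
  r1: exp(f) + (1)·1 = 0 ⇒ exp(f) = -1
Π_1 = f^-1 · γ

["0", "-1", "1", "0"]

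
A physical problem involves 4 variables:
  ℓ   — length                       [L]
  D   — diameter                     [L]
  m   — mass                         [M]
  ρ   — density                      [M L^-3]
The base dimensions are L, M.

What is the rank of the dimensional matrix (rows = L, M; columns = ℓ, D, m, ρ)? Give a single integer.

2

Write exponents as rows L,M / cols ℓ,D,m,ρ:
  L: [ 1  1  0 -3]
  M: [ 0  0  1  1]
RREF → pivots at {ℓ,m} ⇒ r = 2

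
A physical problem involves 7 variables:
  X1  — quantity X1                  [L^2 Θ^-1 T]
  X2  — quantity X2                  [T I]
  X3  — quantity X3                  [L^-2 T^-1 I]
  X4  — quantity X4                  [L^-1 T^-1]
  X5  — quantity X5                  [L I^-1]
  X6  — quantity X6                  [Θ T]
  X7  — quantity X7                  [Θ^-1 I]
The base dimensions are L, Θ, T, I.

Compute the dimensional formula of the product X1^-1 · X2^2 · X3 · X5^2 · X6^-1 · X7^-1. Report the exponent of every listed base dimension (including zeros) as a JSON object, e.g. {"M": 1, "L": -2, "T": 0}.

Exponent matrix [L,Θ,T,I] × [X1,X2,X3,X4,X5,X6,X7]:
  L: [ 2  0 -2 -1  1  0  0]
  Θ: [-1  0  0  0  0  1 -1]
  T: [ 1  1 -1 -1  0  1  0]
  I: [ 0  1  1  0 -1  0  1]
  [L]: (-1)·2+(2)·0+(1)·-2+(2)·1+(-1)·0+(-1)·0 = -2
  [Θ]: (-1)·-1+(2)·0+(1)·0+(2)·0+(-1)·1+(-1)·-1 = 1
  [T]: (-1)·1+(2)·1+(1)·-1+(2)·0+(-1)·1+(-1)·0 = -1
  [I]: (-1)·0+(2)·1+(1)·1+(2)·-1+(-1)·0+(-1)·1 = 0
⇒ L^-2 Θ T^-1

{"L": -2, "Θ": 1, "T": -1, "I": 0}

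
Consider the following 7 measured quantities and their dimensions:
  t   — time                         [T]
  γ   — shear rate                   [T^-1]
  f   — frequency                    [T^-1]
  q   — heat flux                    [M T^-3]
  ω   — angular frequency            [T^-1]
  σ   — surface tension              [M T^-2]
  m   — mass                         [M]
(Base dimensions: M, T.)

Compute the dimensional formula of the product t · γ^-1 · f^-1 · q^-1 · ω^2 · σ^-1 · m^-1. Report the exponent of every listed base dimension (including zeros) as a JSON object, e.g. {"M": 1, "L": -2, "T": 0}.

{"M": -3, "T": 6}

Dimensional matrix (M×T by t×γ×f×q×ω×σ×m):
  M: [ 0  0  0  1  0  1  1]
  T: [ 1 -1 -1 -3 -1 -2  0]
  [M]: (1)·0+(-1)·0+(-1)·0+(-1)·1+(2)·0+(-1)·1+(-1)·1 = -3
  [T]: (1)·1+(-1)·-1+(-1)·-1+(-1)·-3+(2)·-1+(-1)·-2+(-1)·0 = 6
⇒ M^-3 T^6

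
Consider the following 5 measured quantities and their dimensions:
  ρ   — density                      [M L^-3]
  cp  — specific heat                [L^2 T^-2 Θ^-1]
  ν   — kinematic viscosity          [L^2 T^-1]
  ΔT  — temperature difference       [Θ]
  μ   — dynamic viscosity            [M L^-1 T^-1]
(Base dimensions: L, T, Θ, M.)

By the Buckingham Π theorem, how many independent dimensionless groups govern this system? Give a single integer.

1

Write exponents as rows L,T,Θ,M / cols ρ,cp,ν,ΔT,μ:
  L: [-3  2  2  0 -1]
  T: [ 0 -2 -1  0 -1]
  Θ: [ 0 -1  0  1  0]
  M: [ 1  0  0  0  1]
RREF → pivots at {ρ,cp,ν,ΔT} ⇒ r = 4
n=5, r=4 ⇒ 1 dimensionless group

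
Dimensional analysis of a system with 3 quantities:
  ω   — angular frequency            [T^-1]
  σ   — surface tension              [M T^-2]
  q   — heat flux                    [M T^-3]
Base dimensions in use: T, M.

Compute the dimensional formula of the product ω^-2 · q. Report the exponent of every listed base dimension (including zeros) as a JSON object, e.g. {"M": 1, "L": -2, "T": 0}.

{"T": -1, "M": 1}

Exponent matrix [T,M] × [ω,σ,q]:
  T: [-1 -2 -3]
  M: [ 0  1  1]
  [T]: (-2)·-1+(1)·-3 = -1
  [M]: (-2)·0+(1)·1 = 1
⇒ T^-1 M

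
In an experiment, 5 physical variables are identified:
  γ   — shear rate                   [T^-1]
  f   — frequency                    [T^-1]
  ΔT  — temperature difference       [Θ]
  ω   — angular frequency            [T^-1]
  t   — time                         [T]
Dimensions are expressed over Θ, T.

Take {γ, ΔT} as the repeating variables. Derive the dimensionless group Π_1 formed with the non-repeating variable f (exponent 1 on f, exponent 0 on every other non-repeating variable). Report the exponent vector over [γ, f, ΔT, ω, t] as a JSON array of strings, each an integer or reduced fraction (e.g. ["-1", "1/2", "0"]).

["-1", "1", "0", "0", "0"]

Dimensional matrix (Θ×T by γ×f×ΔT×ω×t):
  Θ: [ 0  0  1  0  0]
  T: [-1 -1  0 -1  1]
Echelon form has 2 nonzero rows (pivots: γ,ΔT)
Repeat: γ,ΔT; free: f,ω,t
RREF:
  r0: [   1    1    0    1   -1]
  r1: [   0    0    1    0    0]
Fix exponent of f at 1, ω at 0, t at 0; solve each RREF row for its pivot's exponent:
  r0: exp(γ) + (1)·1 = 0 ⇒ exp(γ) = -1
  r1: exp(ΔT) + (0)·1 = 0 ⇒ exp(ΔT) = 0
Π_1 = γ^-1 · f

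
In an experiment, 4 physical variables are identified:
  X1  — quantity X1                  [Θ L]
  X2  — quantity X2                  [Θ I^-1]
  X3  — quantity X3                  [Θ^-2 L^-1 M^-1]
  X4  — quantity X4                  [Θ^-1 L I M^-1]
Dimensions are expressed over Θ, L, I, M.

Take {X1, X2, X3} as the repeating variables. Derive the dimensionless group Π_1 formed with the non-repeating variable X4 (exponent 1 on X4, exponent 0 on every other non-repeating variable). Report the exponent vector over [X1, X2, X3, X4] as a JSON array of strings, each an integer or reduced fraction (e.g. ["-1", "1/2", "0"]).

Dimensional matrix (Θ×L×I×M by X1×X2×X3×X4):
  Θ: [ 1  1 -2 -1]
  L: [ 1  0 -1  1]
  I: [ 0 -1  0  1]
  M: [ 0  0 -1 -1]
Echelon form has 3 nonzero rows (pivots: X1,X2,X3)
Pivot set = {X1,X2,X3}, free = {X4}
RREF:
  r0: [   1    0    0    2]
  r1: [   0    1    0   -1]
  r2: [   0    0    1    1]
  r3: [   0    0    0    0]
Fix exponent of X4 at 1; solve each RREF row for its pivot's exponent:
  r0: exp(X1) + (2)·1 = 0 ⇒ exp(X1) = -2
  r1: exp(X2) + (-1)·1 = 0 ⇒ exp(X2) = 1
  r2: exp(X3) + (1)·1 = 0 ⇒ exp(X3) = -1
Π_1 = X1^-2 · X2 · X3^-1 · X4

["-2", "1", "-1", "1"]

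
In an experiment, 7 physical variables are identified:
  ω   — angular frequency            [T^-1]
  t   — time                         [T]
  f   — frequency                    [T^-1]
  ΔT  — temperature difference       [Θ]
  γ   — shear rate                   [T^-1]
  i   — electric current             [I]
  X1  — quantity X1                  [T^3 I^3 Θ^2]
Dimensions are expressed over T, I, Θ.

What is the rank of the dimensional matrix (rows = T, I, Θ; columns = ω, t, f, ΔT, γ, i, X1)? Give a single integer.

3

Exponent matrix [T,I,Θ] × [ω,t,f,ΔT,γ,i,X1]:
  T: [-1  1 -1  0 -1  0  3]
  I: [ 0  0  0  0  0  1  3]
  Θ: [ 0  0  0  1  0  0  2]
RREF → pivots at {ω,ΔT,i} ⇒ r = 3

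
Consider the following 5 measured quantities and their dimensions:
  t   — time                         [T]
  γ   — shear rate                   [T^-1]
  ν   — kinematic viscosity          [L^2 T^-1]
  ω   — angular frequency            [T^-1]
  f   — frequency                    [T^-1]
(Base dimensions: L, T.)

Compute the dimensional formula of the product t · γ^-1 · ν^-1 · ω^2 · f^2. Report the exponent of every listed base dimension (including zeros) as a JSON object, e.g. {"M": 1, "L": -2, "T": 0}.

Dimensional matrix (L×T by t×γ×ν×ω×f):
  L: [ 0  0  2  0  0]
  T: [ 1 -1 -1 -1 -1]
  [L]: (1)·0+(-1)·0+(-1)·2+(2)·0+(2)·0 = -2
  [T]: (1)·1+(-1)·-1+(-1)·-1+(2)·-1+(2)·-1 = -1
⇒ L^-2 T^-1

{"L": -2, "T": -1}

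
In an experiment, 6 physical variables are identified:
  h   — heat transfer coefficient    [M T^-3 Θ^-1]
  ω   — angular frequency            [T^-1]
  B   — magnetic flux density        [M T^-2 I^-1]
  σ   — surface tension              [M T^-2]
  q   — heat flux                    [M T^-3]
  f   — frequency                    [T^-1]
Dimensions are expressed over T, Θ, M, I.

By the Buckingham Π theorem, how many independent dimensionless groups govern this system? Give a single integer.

2

Exponent matrix [T,Θ,M,I] × [h,ω,B,σ,q,f]:
  T: [-3 -1 -2 -2 -3 -1]
  Θ: [-1  0  0  0  0  0]
  M: [ 1  0  1  1  1  0]
  I: [ 0  0 -1  0  0  0]
Row reduction gives pivot columns h,ω,B,σ; rank = 4
6 vars − rank 4 = 2 Π groups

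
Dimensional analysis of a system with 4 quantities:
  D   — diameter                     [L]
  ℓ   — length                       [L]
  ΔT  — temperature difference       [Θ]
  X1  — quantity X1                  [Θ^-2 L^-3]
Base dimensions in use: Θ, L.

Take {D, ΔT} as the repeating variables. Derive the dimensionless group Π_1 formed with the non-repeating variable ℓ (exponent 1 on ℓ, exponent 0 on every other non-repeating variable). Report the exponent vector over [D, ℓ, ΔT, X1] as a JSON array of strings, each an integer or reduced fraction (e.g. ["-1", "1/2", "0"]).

Write exponents as rows Θ,L / cols D,ℓ,ΔT,X1:
  Θ: [ 0  0  1 -2]
  L: [ 1  1  0 -3]
Echelon form has 2 nonzero rows (pivots: D,ΔT)
Pivot set = {D,ΔT}, free = {ℓ,X1}
RREF:
  r0: [   1    1    0   -3]
  r1: [   0    0    1   -2]
Fix exponent of ℓ at 1, X1 at 0; solve each RREF row for its pivot's exponent:
  r0: exp(D) + (1)·1 = 0 ⇒ exp(D) = -1
  r1: exp(ΔT) + (0)·1 = 0 ⇒ exp(ΔT) = 0
Π_1 = D^-1 · ℓ

["-1", "1", "0", "0"]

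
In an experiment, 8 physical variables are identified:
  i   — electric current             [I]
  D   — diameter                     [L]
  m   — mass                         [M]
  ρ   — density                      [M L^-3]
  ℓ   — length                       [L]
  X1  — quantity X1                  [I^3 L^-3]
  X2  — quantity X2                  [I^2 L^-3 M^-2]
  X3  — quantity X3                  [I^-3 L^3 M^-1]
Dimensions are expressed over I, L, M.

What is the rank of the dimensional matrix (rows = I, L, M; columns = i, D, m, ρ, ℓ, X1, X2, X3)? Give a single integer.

Dimensional matrix (I×L×M by i×D×m×ρ×ℓ×X1×X2×X3):
  I: [ 1  0  0  0  0  3  2 -3]
  L: [ 0  1  0 -3  1 -3 -3  3]
  M: [ 0  0  1  1  0  0 -2 -1]
Row reduction gives pivot columns i,D,m; rank = 3

3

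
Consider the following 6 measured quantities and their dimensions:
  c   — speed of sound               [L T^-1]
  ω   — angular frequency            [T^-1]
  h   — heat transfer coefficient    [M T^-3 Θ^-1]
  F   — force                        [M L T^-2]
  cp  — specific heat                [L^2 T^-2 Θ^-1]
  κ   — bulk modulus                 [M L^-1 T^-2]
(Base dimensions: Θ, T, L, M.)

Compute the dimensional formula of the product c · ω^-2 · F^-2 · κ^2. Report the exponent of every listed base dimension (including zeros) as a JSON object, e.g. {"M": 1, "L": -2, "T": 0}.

Write exponents as rows Θ,T,L,M / cols c,ω,h,F,cp,κ:
  Θ: [ 0  0 -1  0 -1  0]
  T: [-1 -1 -3 -2 -2 -2]
  L: [ 1  0  0  1  2 -1]
  M: [ 0  0  1  1  0  1]
  [Θ]: (1)·0+(-2)·0+(-2)·0+(2)·0 = 0
  [T]: (1)·-1+(-2)·-1+(-2)·-2+(2)·-2 = 1
  [L]: (1)·1+(-2)·0+(-2)·1+(2)·-1 = -3
  [M]: (1)·0+(-2)·0+(-2)·1+(2)·1 = 0
⇒ T L^-3

{"Θ": 0, "T": 1, "L": -3, "M": 0}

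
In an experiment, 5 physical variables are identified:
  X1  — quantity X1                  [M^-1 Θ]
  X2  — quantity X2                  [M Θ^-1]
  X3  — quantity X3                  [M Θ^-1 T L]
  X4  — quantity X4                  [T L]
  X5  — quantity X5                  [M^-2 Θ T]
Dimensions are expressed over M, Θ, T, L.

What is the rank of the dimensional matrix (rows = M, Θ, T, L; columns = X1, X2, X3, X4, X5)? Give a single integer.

3

Write exponents as rows M,Θ,T,L / cols X1,X2,X3,X4,X5:
  M: [-1  1  1  0 -2]
  Θ: [ 1 -1 -1  0  1]
  T: [ 0  0  1  1  1]
  L: [ 0  0  1  1  0]
Row reduction gives pivot columns X1,X3,X5; rank = 3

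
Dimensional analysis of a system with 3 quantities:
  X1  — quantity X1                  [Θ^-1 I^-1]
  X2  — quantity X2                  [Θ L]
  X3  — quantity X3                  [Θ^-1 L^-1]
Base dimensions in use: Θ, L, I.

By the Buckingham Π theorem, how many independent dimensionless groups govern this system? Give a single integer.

1

Exponent matrix [Θ,L,I] × [X1,X2,X3]:
  Θ: [-1  1 -1]
  L: [ 0  1 -1]
  I: [-1  0  0]
Row reduction gives pivot columns X1,X2; rank = 2
3 vars − rank 2 = 1 Π group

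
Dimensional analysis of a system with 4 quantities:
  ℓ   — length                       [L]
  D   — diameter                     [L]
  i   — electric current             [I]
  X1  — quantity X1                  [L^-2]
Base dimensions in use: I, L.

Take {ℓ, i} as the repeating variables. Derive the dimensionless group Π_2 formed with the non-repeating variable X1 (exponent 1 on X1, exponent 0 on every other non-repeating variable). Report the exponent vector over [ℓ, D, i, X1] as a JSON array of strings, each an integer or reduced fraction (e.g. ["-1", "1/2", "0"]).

Dimensional matrix (I×L by ℓ×D×i×X1):
  I: [ 0  0  1  0]
  L: [ 1  1  0 -2]
RREF → pivots at {ℓ,i} ⇒ r = 2
Repeat: ℓ,i; free: D,X1
RREF:
  r0: [   1    1    0   -2]
  r1: [   0    0    1    0]
Fix exponent of X1 at 1, D at 0; solve each RREF row for its pivot's exponent:
  r0: exp(ℓ) + (-2)·1 = 0 ⇒ exp(ℓ) = 2
  r1: exp(i) + (0)·1 = 0 ⇒ exp(i) = 0
Π_2 = ℓ^2 · X1

["2", "0", "0", "1"]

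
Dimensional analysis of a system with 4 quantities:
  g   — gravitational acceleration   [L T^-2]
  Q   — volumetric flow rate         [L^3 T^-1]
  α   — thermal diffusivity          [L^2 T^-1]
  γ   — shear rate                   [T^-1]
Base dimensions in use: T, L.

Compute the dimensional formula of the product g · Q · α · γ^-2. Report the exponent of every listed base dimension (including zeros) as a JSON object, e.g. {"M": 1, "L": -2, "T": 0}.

Write exponents as rows T,L / cols g,Q,α,γ:
  T: [-2 -1 -1 -1]
  L: [ 1  3  2  0]
  [T]: (1)·-2+(1)·-1+(1)·-1+(-2)·-1 = -2
  [L]: (1)·1+(1)·3+(1)·2+(-2)·0 = 6
⇒ T^-2 L^6

{"T": -2, "L": 6}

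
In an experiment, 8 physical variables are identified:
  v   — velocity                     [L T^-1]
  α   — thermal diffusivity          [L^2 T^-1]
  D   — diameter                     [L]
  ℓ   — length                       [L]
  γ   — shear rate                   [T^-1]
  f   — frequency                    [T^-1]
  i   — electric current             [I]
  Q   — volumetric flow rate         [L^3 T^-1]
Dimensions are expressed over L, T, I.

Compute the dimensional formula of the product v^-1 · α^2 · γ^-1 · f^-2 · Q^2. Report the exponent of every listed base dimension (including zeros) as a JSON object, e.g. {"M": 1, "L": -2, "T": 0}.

{"L": 9, "T": 0, "I": 0}

Dimensional matrix (L×T×I by v×α×D×ℓ×γ×f×i×Q):
  L: [ 1  2  1  1  0  0  0  3]
  T: [-1 -1  0  0 -1 -1  0 -1]
  I: [ 0  0  0  0  0  0  1  0]
  [L]: (-1)·1+(2)·2+(-1)·0+(-2)·0+(2)·3 = 9
  [T]: (-1)·-1+(2)·-1+(-1)·-1+(-2)·-1+(2)·-1 = 0
  [I]: (-1)·0+(2)·0+(-1)·0+(-2)·0+(2)·0 = 0
⇒ L^9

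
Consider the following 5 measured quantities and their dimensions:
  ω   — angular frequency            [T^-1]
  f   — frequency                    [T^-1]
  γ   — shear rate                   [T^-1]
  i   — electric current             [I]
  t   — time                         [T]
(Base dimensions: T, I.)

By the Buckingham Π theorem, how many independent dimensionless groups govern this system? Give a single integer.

Dimensional matrix (T×I by ω×f×γ×i×t):
  T: [-1 -1 -1  0  1]
  I: [ 0  0  0  1  0]
Row reduction gives pivot columns ω,i; rank = 2
5 vars − rank 2 = 3 Π groups

3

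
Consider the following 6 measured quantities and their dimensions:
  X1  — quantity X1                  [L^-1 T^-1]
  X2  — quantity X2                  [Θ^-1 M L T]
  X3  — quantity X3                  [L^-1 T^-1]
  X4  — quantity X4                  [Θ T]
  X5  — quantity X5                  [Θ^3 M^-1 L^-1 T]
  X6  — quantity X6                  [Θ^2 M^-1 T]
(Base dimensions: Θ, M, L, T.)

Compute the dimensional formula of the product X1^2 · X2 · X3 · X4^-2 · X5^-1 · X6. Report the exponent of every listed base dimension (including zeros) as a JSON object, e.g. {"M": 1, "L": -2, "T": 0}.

{"Θ": -4, "M": 1, "L": -1, "T": -4}

Write exponents as rows Θ,M,L,T / cols X1,X2,X3,X4,X5,X6:
  Θ: [ 0 -1  0  1  3  2]
  M: [ 0  1  0  0 -1 -1]
  L: [-1  1 -1  0 -1  0]
  T: [-1  1 -1  1  1  1]
  [Θ]: (2)·0+(1)·-1+(1)·0+(-2)·1+(-1)·3+(1)·2 = -4
  [M]: (2)·0+(1)·1+(1)·0+(-2)·0+(-1)·-1+(1)·-1 = 1
  [L]: (2)·-1+(1)·1+(1)·-1+(-2)·0+(-1)·-1+(1)·0 = -1
  [T]: (2)·-1+(1)·1+(1)·-1+(-2)·1+(-1)·1+(1)·1 = -4
⇒ Θ^-4 M L^-1 T^-4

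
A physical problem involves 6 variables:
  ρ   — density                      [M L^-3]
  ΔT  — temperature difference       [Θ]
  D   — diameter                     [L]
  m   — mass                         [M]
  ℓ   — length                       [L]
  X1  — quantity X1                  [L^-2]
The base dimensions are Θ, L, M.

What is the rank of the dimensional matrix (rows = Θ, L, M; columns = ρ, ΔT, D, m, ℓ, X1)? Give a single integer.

Dimensional matrix (Θ×L×M by ρ×ΔT×D×m×ℓ×X1):
  Θ: [ 0  1  0  0  0  0]
  L: [-3  0  1  0  1 -2]
  M: [ 1  0  0  1  0  0]
RREF → pivots at {ρ,ΔT,D} ⇒ r = 3

3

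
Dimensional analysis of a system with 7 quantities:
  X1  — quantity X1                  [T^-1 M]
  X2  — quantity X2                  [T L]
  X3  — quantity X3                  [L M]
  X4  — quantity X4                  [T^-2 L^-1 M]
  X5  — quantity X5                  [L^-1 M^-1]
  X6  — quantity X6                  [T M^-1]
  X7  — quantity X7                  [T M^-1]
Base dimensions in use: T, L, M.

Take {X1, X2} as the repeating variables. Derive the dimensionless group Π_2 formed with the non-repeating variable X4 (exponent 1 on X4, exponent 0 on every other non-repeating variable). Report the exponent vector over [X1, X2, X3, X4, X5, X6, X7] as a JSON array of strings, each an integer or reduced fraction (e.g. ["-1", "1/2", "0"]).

Exponent matrix [T,L,M] × [X1,X2,X3,X4,X5,X6,X7]:
  T: [-1  1  0 -2  0  1  1]
  L: [ 0  1  1 -1 -1  0  0]
  M: [ 1  0  1  1 -1 -1 -1]
Echelon form has 2 nonzero rows (pivots: X1,X2)
Pivot set = {X1,X2}, free = {X3,X4,X5,X6,X7}
RREF:
  r0: [   1    0    1    1   -1   -1   -1]
  r1: [   0    1    1   -1   -1    0    0]
  r2: [   0    0    0    0    0    0    0]
Fix exponent of X4 at 1, X3 at 0, X5 at 0, X6 at 0, X7 at 0; solve each RREF row for its pivot's exponent:
  r0: exp(X1) + (1)·1 = 0 ⇒ exp(X1) = -1
  r1: exp(X2) + (-1)·1 = 0 ⇒ exp(X2) = 1
Π_2 = X1^-1 · X2 · X4

["-1", "1", "0", "1", "0", "0", "0"]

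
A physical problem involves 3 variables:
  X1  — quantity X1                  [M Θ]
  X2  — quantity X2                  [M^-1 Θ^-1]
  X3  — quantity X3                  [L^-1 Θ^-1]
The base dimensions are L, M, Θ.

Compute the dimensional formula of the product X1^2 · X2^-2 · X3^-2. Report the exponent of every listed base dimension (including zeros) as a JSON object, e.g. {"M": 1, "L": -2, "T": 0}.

{"L": 2, "M": 4, "Θ": 6}

Exponent matrix [L,M,Θ] × [X1,X2,X3]:
  L: [ 0  0 -1]
  M: [ 1 -1  0]
  Θ: [ 1 -1 -1]
  [L]: (2)·0+(-2)·0+(-2)·-1 = 2
  [M]: (2)·1+(-2)·-1+(-2)·0 = 4
  [Θ]: (2)·1+(-2)·-1+(-2)·-1 = 6
⇒ L^2 M^4 Θ^6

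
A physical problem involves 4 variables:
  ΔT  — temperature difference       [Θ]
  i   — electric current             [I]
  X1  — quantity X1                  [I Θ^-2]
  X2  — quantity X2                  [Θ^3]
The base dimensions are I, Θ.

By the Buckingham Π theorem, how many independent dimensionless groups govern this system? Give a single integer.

2

Exponent matrix [I,Θ] × [ΔT,i,X1,X2]:
  I: [ 0  1  1  0]
  Θ: [ 1  0 -2  3]
RREF → pivots at {ΔT,i} ⇒ r = 2
n=4, r=2 ⇒ 2 dimensionless groups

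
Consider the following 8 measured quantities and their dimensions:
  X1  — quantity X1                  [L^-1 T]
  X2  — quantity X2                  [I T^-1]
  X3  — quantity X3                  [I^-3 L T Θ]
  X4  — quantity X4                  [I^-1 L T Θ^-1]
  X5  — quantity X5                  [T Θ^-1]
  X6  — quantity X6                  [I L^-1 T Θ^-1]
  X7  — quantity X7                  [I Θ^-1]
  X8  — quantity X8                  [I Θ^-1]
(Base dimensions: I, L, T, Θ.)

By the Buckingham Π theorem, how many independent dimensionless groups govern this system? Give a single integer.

Exponent matrix [I,L,T,Θ] × [X1,X2,X3,X4,X5,X6,X7,X8]:
  I: [ 0  1 -3 -1  0  1  1  1]
  L: [-1  0  1  1  0 -1  0  0]
  T: [ 1 -1  1  1  1  1  0  0]
  Θ: [ 0  0  1 -1 -1 -1 -1 -1]
RREF → pivots at {X1,X2,X3} ⇒ r = 3
n=8, r=3 ⇒ 5 dimensionless groups

5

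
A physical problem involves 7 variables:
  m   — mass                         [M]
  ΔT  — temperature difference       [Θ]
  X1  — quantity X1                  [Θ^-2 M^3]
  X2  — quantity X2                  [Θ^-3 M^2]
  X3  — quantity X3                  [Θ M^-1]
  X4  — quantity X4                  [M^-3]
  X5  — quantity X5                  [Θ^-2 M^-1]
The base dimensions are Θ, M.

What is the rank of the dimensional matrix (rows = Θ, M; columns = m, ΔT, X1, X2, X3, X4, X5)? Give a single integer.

2

Write exponents as rows Θ,M / cols m,ΔT,X1,X2,X3,X4,X5:
  Θ: [ 0  1 -2 -3  1  0 -2]
  M: [ 1  0  3  2 -1 -3 -1]
RREF → pivots at {m,ΔT} ⇒ r = 2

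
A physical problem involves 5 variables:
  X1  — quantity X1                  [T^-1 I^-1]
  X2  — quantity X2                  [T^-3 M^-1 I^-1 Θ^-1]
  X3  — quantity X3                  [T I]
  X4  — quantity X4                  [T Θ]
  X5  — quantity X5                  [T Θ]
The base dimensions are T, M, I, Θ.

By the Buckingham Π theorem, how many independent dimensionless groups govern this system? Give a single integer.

2

Write exponents as rows T,M,I,Θ / cols X1,X2,X3,X4,X5:
  T: [-1 -3  1  1  1]
  M: [ 0 -1  0  0  0]
  I: [-1 -1  1  0  0]
  Θ: [ 0 -1  0  1  1]
RREF → pivots at {X1,X2,X4} ⇒ r = 3
5 vars − rank 3 = 2 Π groups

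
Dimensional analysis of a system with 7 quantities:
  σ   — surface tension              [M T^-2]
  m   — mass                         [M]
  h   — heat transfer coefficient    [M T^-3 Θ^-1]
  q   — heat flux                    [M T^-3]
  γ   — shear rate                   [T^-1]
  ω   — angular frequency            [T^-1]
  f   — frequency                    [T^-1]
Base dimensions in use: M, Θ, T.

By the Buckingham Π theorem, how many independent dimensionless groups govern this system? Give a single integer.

Exponent matrix [M,Θ,T] × [σ,m,h,q,γ,ω,f]:
  M: [ 1  1  1  1  0  0  0]
  Θ: [ 0  0 -1  0  0  0  0]
  T: [-2  0 -3 -3 -1 -1 -1]
Row reduction gives pivot columns σ,m,h; rank = 3
7 vars − rank 3 = 4 Π groups

4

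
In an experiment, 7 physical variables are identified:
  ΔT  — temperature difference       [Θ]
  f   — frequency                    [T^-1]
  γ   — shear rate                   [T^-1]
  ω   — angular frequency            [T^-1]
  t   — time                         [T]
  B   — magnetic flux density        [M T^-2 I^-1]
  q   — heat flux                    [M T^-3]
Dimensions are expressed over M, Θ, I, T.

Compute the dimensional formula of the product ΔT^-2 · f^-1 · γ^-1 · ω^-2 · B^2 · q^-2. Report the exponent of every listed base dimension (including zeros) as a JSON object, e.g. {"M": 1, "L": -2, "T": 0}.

Write exponents as rows M,Θ,I,T / cols ΔT,f,γ,ω,t,B,q:
  M: [ 0  0  0  0  0  1  1]
  Θ: [ 1  0  0  0  0  0  0]
  I: [ 0  0  0  0  0 -1  0]
  T: [ 0 -1 -1 -1  1 -2 -3]
  [M]: (-2)·0+(-1)·0+(-1)·0+(-2)·0+(2)·1+(-2)·1 = 0
  [Θ]: (-2)·1+(-1)·0+(-1)·0+(-2)·0+(2)·0+(-2)·0 = -2
  [I]: (-2)·0+(-1)·0+(-1)·0+(-2)·0+(2)·-1+(-2)·0 = -2
  [T]: (-2)·0+(-1)·-1+(-1)·-1+(-2)·-1+(2)·-2+(-2)·-3 = 6
⇒ Θ^-2 I^-2 T^6

{"M": 0, "Θ": -2, "I": -2, "T": 6}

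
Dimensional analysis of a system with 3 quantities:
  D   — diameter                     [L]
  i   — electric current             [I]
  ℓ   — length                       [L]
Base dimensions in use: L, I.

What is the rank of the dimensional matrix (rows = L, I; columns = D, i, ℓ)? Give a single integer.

Exponent matrix [L,I] × [D,i,ℓ]:
  L: [ 1  0  1]
  I: [ 0  1  0]
RREF → pivots at {D,i} ⇒ r = 2

2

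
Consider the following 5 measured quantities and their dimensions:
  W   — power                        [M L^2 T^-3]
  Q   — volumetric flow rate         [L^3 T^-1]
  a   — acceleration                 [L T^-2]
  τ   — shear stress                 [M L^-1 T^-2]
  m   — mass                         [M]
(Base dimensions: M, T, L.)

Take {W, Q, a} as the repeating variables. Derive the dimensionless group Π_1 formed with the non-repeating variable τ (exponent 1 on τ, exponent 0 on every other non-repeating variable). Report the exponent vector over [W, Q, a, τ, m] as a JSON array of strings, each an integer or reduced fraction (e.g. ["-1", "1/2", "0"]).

Write exponents as rows M,T,L / cols W,Q,a,τ,m:
  M: [ 1  0  0  1  1]
  T: [-3 -1 -2 -2  0]
  L: [ 2  3  1 -1  0]
RREF → pivots at {W,Q,a} ⇒ r = 3
Repeat: W,Q,a; free: τ,m
RREF:
  r0: [   1    0    0    1    1]
  r1: [   0    1    0   -1 -1/5]
  r2: [   0    0    1    0 -7/5]
Fix exponent of τ at 1, m at 0; solve each RREF row for its pivot's exponent:
  r0: exp(W) + (1)·1 = 0 ⇒ exp(W) = -1
  r1: exp(Q) + (-1)·1 = 0 ⇒ exp(Q) = 1
  r2: exp(a) + (0)·1 = 0 ⇒ exp(a) = 0
Π_1 = W^-1 · Q · τ

["-1", "1", "0", "1", "0"]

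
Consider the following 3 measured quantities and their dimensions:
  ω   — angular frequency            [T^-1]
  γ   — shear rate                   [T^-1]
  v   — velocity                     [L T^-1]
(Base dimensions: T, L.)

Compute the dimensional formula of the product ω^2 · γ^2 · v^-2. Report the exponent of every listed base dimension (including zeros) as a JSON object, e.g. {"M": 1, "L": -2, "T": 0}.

Exponent matrix [T,L] × [ω,γ,v]:
  T: [-1 -1 -1]
  L: [ 0  0  1]
  [T]: (2)·-1+(2)·-1+(-2)·-1 = -2
  [L]: (2)·0+(2)·0+(-2)·1 = -2
⇒ T^-2 L^-2

{"T": -2, "L": -2}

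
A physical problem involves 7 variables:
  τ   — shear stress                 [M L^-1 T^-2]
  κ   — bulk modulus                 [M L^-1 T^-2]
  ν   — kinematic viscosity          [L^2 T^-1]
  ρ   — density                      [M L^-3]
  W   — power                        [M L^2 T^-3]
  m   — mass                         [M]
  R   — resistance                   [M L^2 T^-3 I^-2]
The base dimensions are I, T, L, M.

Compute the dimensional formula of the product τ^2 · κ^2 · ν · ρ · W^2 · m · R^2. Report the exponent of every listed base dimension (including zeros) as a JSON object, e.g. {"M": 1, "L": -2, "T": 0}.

Exponent matrix [I,T,L,M] × [τ,κ,ν,ρ,W,m,R]:
  I: [ 0  0  0  0  0  0 -2]
  T: [-2 -2 -1  0 -3  0 -3]
  L: [-1 -1  2 -3  2  0  2]
  M: [ 1  1  0  1  1  1  1]
  [I]: (2)·0+(2)·0+(1)·0+(1)·0+(2)·0+(1)·0+(2)·-2 = -4
  [T]: (2)·-2+(2)·-2+(1)·-1+(1)·0+(2)·-3+(1)·0+(2)·-3 = -21
  [L]: (2)·-1+(2)·-1+(1)·2+(1)·-3+(2)·2+(1)·0+(2)·2 = 3
  [M]: (2)·1+(2)·1+(1)·0+(1)·1+(2)·1+(1)·1+(2)·1 = 10
⇒ I^-4 T^-21 L^3 M^10

{"I": -4, "T": -21, "L": 3, "M": 10}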